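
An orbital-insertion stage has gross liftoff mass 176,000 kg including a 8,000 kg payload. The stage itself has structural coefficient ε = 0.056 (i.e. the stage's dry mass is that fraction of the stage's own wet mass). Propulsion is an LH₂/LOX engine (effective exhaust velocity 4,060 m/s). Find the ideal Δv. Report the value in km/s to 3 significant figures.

Δv ≈ 9.39 km/s

Stage wet mass = m₀ − payload = 176,000 − 8,000 = 168,000 kg.
Stage dry mass = ε × stage wet mass = 0.056 × 168,000 = 9,408 kg.
Burnout mass m_f = stage dry + payload = 9,408 + 8,000 = 17,408 kg.
By the Tsiolkovsky rocket equation, Δv = v_e · ln(176,000/17,408) = 4060.0 × ln(10.11) = 4060.0 × 2.3136 ≈ 9393 m/s.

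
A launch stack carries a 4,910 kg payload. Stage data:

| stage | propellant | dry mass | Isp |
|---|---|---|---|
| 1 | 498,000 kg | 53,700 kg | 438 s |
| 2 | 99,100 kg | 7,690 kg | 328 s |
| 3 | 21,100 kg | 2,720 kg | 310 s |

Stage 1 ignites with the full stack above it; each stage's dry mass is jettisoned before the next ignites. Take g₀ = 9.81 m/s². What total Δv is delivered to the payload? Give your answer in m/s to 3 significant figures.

Δv ≈ 13800 m/s

Ignition mass of stage 1 = 498,000+53,700 + 99,100+7,690 + 21,100+2,720 + 4,910 = 687,220 kg.
Stage 1: m₀ = 687,220 kg, m_f = 687,220 − 498,000 = 189,220 kg; Δv = 438×9.81×ln(3.632) = 4296.8×1.2897 ≈ 5542 m/s.
Stage 2: m₀ = 135,520 kg, m_f = 135,520 − 99,100 = 36,420 kg; Δv = 328×9.81×ln(3.721) = 3217.7×1.3140 ≈ 4228 m/s.
Stage 3: m₀ = 28,730 kg, m_f = 28,730 − 21,100 = 7,630 kg; Δv = 310×9.81×ln(3.765) = 3041.1×1.3259 ≈ 4032 m/s.
Total Δv = 5542 + 4228 + 4032 = 13802 m/s.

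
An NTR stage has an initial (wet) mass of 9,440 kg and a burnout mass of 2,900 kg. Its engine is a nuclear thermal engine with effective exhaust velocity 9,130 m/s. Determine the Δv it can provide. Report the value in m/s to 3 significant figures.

Δv = v_e · ln(m₀/m_f) = 9130.0 × ln(3.255) = 9130.0 × 1.1802 ≈ 10775.6 m/s.

Δv ≈ 10800 m/s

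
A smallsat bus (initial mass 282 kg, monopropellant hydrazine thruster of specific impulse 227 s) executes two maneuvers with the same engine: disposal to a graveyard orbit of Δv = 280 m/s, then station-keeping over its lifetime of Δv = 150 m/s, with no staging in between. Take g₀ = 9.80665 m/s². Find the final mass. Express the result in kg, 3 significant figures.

v_e = Isp · g₀ = 227 × 9.80665 = 2226.1 m/s.
After the first burn: m = 282 × exp(−280/2226.1) = 282 × 0.88181 = 248.67 kg.
After the second burn: m = 248.67 × exp(−150/2226.1) = 248.67 × 0.93484 = 232.467 kg.

final mass ≈ 232 kg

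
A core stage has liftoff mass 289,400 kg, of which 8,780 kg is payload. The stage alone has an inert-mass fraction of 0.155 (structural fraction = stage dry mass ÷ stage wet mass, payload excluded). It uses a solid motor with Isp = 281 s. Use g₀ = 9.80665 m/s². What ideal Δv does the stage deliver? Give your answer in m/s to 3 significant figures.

Δv ≈ 4720 m/s

Stage wet mass = m₀ − payload = 289,400 − 8,780 = 280,620 kg.
Stage dry mass = ε × stage wet mass = 0.155 × 280,620 = 43,496.1 kg.
Burnout mass m_f = stage dry + payload = 43,496.1 + 8,780 = 52,276.1 kg.
v_e = Isp · g₀ = 281 × 9.80665 = 2755.7 m/s.
From the ideal rocket equation, Δv = v_e · ln(289,400/52,276.1) = 2755.7 × ln(5.536) = 2755.7 × 1.7113 ≈ 4716 m/s.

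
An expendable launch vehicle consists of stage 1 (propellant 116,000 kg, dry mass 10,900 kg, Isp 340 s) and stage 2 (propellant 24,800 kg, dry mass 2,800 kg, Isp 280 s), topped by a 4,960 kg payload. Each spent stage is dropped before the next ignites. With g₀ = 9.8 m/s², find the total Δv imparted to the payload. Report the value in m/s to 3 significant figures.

Ignition mass of stage 1 = 116,000+10,900 + 24,800+2,800 + 4,960 = 159,460 kg.
Stage 1: m₀ = 159,460 kg, m_f = 159,460 − 116,000 = 43,460 kg; Δv = 340×9.8×ln(3.669) = 3332.0×1.3000 ≈ 4331 m/s.
Stage 2: m₀ = 32,560 kg, m_f = 32,560 − 24,800 = 7,760 kg; Δv = 280×9.8×ln(4.196) = 2744.0×1.4341 ≈ 3935 m/s.
Total Δv = 4331 + 3935 = 8266 m/s.

Δv ≈ 8270 m/s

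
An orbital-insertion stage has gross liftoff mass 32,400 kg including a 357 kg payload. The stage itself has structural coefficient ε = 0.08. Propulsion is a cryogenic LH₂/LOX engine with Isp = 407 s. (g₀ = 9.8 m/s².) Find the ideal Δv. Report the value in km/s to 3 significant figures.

Stage wet mass = m₀ − payload = 32,400 − 357 = 32,043 kg.
Stage dry mass = ε × stage wet mass = 0.08 × 32,043 = 2,563.44 kg.
Burnout mass m_f = stage dry + payload = 2,563.44 + 357 = 2,920.44 kg.
v_e = Isp · g₀ = 407 × 9.8 = 3988.6 m/s.
Rocket equation: Δv = v_e · ln(32,400/2,920.44) = 3988.6 × ln(11.09) = 3988.6 × 2.4064 ≈ 9598 m/s.

Δv ≈ 9.60 km/s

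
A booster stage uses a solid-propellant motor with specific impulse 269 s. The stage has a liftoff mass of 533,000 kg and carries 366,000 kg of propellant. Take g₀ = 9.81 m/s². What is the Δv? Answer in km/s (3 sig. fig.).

Δv ≈ 3.06 km/s

v_e = Isp · g₀ = 269 × 9.81 = 2638.9 m/s.
m_f = m₀ − m_prop = 533,000 − 366,000 = 167,000 kg.
Δv = v_e · ln(m₀/m_f) = 2638.9 × ln(3.192) = 2638.9 × 1.1605 ≈ 3062.5 m/s.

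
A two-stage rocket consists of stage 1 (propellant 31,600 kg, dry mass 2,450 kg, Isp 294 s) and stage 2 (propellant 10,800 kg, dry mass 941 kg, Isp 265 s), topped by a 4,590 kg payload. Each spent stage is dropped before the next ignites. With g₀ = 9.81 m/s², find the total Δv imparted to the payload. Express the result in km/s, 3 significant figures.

Δv ≈ 5.66 km/s

Ignition mass of stage 1 = 31,600+2,450 + 10,800+941 + 4,590 = 50,381 kg.
Stage 1: m₀ = 50,381 kg, m_f = 50,381 − 31,600 = 18,781 kg; Δv = 294×9.81×ln(2.683) = 2884.1×0.9868 ≈ 2846 m/s.
Stage 2: m₀ = 16,331 kg, m_f = 16,331 − 10,800 = 5,531 kg; Δv = 265×9.81×ln(2.953) = 2599.7×1.0827 ≈ 2815 m/s.
Total Δv = 2846 + 2815 = 5661 m/s.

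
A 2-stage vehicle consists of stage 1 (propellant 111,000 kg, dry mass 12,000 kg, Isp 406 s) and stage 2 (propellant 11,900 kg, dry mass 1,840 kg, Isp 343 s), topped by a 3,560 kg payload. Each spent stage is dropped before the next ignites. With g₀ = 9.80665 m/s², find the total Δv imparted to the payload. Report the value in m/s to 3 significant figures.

Δv ≈ 10200 m/s

Ignition mass of stage 1 = 111,000+12,000 + 11,900+1,840 + 3,560 = 140,300 kg.
Stage 1: m₀ = 140,300 kg, m_f = 140,300 − 111,000 = 29,300 kg; Δv = 406×9.80665×ln(4.788) = 3981.5×1.5662 ≈ 6236 m/s.
Stage 2: m₀ = 17,300 kg, m_f = 17,300 − 11,900 = 5,400 kg; Δv = 343×9.80665×ln(3.204) = 3363.7×1.1643 ≈ 3916 m/s.
Total Δv = 6236 + 3916 = 10152 m/s.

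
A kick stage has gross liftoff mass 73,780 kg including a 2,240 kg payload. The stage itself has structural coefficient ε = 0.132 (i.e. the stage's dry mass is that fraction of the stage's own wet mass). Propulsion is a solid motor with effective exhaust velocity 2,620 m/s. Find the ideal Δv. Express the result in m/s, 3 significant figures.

Δv ≈ 4830 m/s

Stage wet mass = m₀ − payload = 73,780 − 2,240 = 71,540 kg.
Stage dry mass = ε × stage wet mass = 0.132 × 71,540 = 9,443.28 kg.
Burnout mass m_f = stage dry + payload = 9,443.28 + 2,240 = 11,683.28 kg.
From the ideal rocket equation, Δv = v_e · ln(73,780/11,683.28) = 2620.0 × ln(6.315) = 2620.0 × 1.8429 ≈ 4828 m/s.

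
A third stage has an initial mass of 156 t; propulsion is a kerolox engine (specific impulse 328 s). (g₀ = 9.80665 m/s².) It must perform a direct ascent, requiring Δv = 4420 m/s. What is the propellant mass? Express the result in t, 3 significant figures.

propellant mass ≈ 117 t

v_e = Isp · g₀ = 328 × 9.80665 = 3216.6 m/s.
Using Δv = v_e ln(m₀/m_f): m₀/m_f = exp(Δv / v_e) = exp(4420 / 3216.6) = exp(1.3741) = 3.9516.
m_f = 156 / 3.9516 = 39.4777 t, so propellant = m₀ − m_f = 156 − 39.4777 = 116.5223 t.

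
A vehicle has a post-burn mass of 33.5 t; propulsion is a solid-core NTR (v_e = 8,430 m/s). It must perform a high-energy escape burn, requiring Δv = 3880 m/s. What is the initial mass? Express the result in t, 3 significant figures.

initial mass ≈ 53.1 t

m₀/m_f = exp(Δv / v_e) = exp(3880 / 8430.0) = exp(0.4603) = 1.5845.
m₀ = m_f × 1.5845 = 33.5 × 1.5845 = 53.0808 t.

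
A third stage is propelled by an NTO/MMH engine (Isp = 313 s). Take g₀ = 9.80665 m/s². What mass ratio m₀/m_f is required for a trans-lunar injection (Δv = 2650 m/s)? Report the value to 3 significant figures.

v_e = Isp · g₀ = 313 × 9.80665 = 3069.5 m/s.
m₀/m_f = exp(Δv / v_e) = exp(2650 / 3069.5) = exp(0.8633) = 2.3711.

mass ratio ≈ 2.37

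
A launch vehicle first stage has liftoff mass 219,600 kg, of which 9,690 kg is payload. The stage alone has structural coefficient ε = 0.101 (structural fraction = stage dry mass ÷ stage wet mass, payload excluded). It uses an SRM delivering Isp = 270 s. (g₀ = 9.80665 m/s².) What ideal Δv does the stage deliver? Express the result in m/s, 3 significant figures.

Δv ≈ 5190 m/s

Stage wet mass = m₀ − payload = 219,600 − 9,690 = 209,910 kg.
Stage dry mass = ε × stage wet mass = 0.101 × 209,910 = 21,200.9 kg.
Burnout mass m_f = stage dry + payload = 21,200.9 + 9,690 = 30,890.9 kg.
v_e = Isp · g₀ = 270 × 9.80665 = 2647.8 m/s.
Δv = v_e · ln(219,600/30,890.9) = 2647.8 × ln(7.109) = 2647.8 × 1.9613 ≈ 5193 m/s.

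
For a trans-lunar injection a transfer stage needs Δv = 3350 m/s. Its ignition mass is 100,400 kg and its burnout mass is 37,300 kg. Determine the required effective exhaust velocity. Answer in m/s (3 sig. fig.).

ln(m₀/m_f) = ln(100400/37300) = ln(2.692) = 0.9902.
Rocket equation: v_e = Δv / ln(m₀/m_f) = 3350 / 0.9902 = 3383.3 m/s.

v_e ≈ 3380 m/s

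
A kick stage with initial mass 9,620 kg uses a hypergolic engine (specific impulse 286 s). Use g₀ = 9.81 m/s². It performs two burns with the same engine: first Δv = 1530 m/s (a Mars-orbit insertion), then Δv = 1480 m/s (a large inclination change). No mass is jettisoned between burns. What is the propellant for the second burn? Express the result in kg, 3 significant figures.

v_e = Isp · g₀ = 286 × 9.81 = 2805.7 m/s.
After the first burn: m = 9620 × exp(−1530/2805.7) = 9620 × 0.57965 = 5,576.23 kg.
After the second burn: m = 5,576.23 × exp(−1480/2805.7) = 5,576.23 × 0.59008 = 3,290.42 kg.
Second-burn propellant = 5,576.23 − 3,290.42 = 2,285.81 kg.

propellant for the second burn ≈ 2290 kg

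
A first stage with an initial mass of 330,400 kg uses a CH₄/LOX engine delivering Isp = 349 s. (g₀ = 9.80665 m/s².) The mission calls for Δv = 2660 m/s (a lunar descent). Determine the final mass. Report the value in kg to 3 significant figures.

final mass ≈ 152000 kg

v_e = Isp · g₀ = 349 × 9.80665 = 3422.5 m/s.
Using Δv = v_e ln(m₀/m_f): m₀/m_f = exp(Δv / v_e) = exp(2660 / 3422.5) = exp(0.7772) = 2.1754.
m_f = m₀ / 2.1754 = 330,400 / 2.1754 = 151,880 kg.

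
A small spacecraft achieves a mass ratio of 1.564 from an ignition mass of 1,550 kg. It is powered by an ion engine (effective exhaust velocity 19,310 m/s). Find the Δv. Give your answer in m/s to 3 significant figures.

Δv ≈ 8640 m/s

Δv = v_e · ln(1.564) = 19310.0 × 0.4472 ≈ 8636.3 m/s.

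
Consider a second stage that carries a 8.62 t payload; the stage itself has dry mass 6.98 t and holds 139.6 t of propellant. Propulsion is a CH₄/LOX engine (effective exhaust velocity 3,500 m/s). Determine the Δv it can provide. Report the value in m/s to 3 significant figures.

Δv ≈ 8040 m/s

m₀ = payload + dry + propellant = 8.62 + 6.98 + 139.6 = 155.2 t.
m_f = payload + dry = 8.62 + 6.98 = 15.6 t.
From the ideal rocket equation, Δv = v_e · ln(m₀/m_f) = 3500.0 × ln(9.949) = 3500.0 × 2.2974 ≈ 8041.1 m/s.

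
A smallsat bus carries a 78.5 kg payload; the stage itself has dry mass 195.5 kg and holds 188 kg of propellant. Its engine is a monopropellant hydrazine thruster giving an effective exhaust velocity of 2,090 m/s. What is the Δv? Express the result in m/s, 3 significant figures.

Δv ≈ 1090 m/s

m₀ = payload + dry + propellant = 78.5 + 195.5 + 188 = 462 kg.
m_f = payload + dry = 78.5 + 195.5 = 274 kg.
Δv = v_e · ln(m₀/m_f) = 2090.0 × ln(1.686) = 2090.0 × 0.5224 ≈ 1091.9 m/s.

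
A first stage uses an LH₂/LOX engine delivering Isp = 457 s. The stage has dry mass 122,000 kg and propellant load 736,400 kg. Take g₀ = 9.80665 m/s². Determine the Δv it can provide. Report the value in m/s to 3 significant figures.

Δv ≈ 8740 m/s

v_e = Isp · g₀ = 457 × 9.80665 = 4481.6 m/s.
m₀ = m_dry + m_prop = 122,000 + 736,400 = 858,400 kg.
From the ideal rocket equation, Δv = v_e · ln(m₀/m_f) = 4481.6 × ln(7.036) = 4481.6 × 1.9510 ≈ 8743.9 m/s.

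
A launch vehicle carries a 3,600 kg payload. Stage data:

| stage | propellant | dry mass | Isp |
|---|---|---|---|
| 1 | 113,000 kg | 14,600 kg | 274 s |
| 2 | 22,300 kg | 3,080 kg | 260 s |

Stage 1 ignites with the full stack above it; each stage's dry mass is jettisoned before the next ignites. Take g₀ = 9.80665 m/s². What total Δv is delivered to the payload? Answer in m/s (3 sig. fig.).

Ignition mass of stage 1 = 113,000+14,600 + 22,300+3,080 + 3,600 = 156,580 kg.
Stage 1: m₀ = 156,580 kg, m_f = 156,580 − 113,000 = 43,580 kg; Δv = 274×9.80665×ln(3.593) = 2687.0×1.2790 ≈ 3437 m/s.
Stage 2: m₀ = 28,980 kg, m_f = 28,980 − 22,300 = 6,680 kg; Δv = 260×9.80665×ln(4.338) = 2549.7×1.4675 ≈ 3742 m/s.
Total Δv = 3437 + 3742 = 7179 m/s.

Δv ≈ 7180 m/s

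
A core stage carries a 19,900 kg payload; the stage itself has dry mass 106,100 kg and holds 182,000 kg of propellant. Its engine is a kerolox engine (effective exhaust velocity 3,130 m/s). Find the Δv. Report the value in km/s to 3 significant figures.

m₀ = payload + dry + propellant = 19,900 + 106,100 + 182,000 = 308,000 kg.
m_f = payload + dry = 19,900 + 106,100 = 126,000 kg.
From the ideal rocket equation, Δv = v_e · ln(m₀/m_f) = 3130.0 × ln(2.444) = 3130.0 × 0.8938 ≈ 2797.6 m/s.

Δv ≈ 2.80 km/s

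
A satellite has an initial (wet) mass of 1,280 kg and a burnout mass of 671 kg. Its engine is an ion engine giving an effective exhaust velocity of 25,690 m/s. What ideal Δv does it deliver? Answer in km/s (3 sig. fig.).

Using Δv = v_e ln(m₀/m_f): Δv = v_e · ln(m₀/m_f) = 25690.0 × ln(1.908) = 25690.0 × 0.6458 ≈ 16591.8 m/s.

Δv ≈ 16.6 km/s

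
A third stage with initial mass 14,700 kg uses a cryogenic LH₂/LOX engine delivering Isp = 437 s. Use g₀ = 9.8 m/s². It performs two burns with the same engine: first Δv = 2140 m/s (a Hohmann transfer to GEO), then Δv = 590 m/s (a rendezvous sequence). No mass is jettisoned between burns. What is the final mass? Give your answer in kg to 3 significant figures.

v_e = Isp · g₀ = 437 × 9.8 = 4282.6 m/s.
After the first burn: m = 14700 × exp(−2140/4282.6) = 14700 × 0.60671 = 8,918.64 kg.
After the second burn: m = 8,918.64 × exp(−590/4282.6) = 8,918.64 × 0.87130 = 7,770.81 kg.

final mass ≈ 7770 kg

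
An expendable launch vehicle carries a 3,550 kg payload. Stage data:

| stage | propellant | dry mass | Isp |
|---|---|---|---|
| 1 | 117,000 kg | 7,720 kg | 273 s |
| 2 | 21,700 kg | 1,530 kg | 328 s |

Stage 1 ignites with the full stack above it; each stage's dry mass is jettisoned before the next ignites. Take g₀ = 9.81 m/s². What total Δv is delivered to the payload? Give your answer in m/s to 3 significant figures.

Ignition mass of stage 1 = 117,000+7,720 + 21,700+1,530 + 3,550 = 151,500 kg.
Stage 1: m₀ = 151,500 kg, m_f = 151,500 − 117,000 = 34,500 kg; Δv = 273×9.81×ln(4.391) = 2678.1×1.4796 ≈ 3963 m/s.
Stage 2: m₀ = 26,780 kg, m_f = 26,780 − 21,700 = 5,080 kg; Δv = 328×9.81×ln(5.272) = 3217.7×1.6623 ≈ 5349 m/s.
Total Δv = 3963 + 5349 = 9312 m/s.

Δv ≈ 9310 m/s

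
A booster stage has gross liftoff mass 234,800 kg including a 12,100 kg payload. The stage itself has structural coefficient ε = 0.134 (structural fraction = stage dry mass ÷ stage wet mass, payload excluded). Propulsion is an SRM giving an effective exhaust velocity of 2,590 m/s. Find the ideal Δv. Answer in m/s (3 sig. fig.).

Stage wet mass = m₀ − payload = 234,800 − 12,100 = 222,700 kg.
Stage dry mass = ε × stage wet mass = 0.134 × 222,700 = 29,841.8 kg.
Burnout mass m_f = stage dry + payload = 29,841.8 + 12,100 = 41,941.8 kg.
Using Δv = v_e ln(m₀/m_f): Δv = v_e · ln(234,800/41,941.8) = 2590.0 × ln(5.598) = 2590.0 × 1.7225 ≈ 4461 m/s.

Δv ≈ 4460 m/s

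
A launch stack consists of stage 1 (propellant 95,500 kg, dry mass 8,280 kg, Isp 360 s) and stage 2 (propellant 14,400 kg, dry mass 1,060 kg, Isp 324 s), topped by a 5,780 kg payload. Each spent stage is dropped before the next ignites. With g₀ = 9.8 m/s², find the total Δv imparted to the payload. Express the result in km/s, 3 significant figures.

Ignition mass of stage 1 = 95,500+8,280 + 14,400+1,060 + 5,780 = 125,020 kg.
Stage 1: m₀ = 125,020 kg, m_f = 125,020 − 95,500 = 29,520 kg; Δv = 360×9.8×ln(4.235) = 3528.0×1.4434 ≈ 5092 m/s.
Stage 2: m₀ = 21,240 kg, m_f = 21,240 − 14,400 = 6,840 kg; Δv = 324×9.8×ln(3.105) = 3175.2×1.1331 ≈ 3598 m/s.
Total Δv = 5092 + 3598 = 8690 m/s.

Δv ≈ 8.69 km/s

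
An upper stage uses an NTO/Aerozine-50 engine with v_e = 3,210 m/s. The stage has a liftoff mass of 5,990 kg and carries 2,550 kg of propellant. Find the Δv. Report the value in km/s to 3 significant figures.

m_f = m₀ − m_prop = 5,990 − 2,550 = 3,440 kg.
Using Δv = v_e ln(m₀/m_f): Δv = v_e · ln(m₀/m_f) = 3210.0 × ln(1.741) = 3210.0 × 0.5546 ≈ 1780.3 m/s.

Δv ≈ 1.78 km/s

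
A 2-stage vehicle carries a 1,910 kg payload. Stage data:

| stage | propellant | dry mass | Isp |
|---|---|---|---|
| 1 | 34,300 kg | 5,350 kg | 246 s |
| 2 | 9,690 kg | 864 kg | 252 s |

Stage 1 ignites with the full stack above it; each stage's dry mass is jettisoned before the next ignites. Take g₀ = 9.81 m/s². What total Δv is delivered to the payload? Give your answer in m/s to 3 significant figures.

Ignition mass of stage 1 = 34,300+5,350 + 9,690+864 + 1,910 = 52,114 kg.
Stage 1: m₀ = 52,114 kg, m_f = 52,114 − 34,300 = 17,814 kg; Δv = 246×9.81×ln(2.925) = 2413.3×1.0734 ≈ 2591 m/s.
Stage 2: m₀ = 12,464 kg, m_f = 12,464 − 9,690 = 2,774 kg; Δv = 252×9.81×ln(4.493) = 2472.1×1.5026 ≈ 3714 m/s.
Total Δv = 2591 + 3714 = 6305 m/s.

Δv ≈ 6310 m/s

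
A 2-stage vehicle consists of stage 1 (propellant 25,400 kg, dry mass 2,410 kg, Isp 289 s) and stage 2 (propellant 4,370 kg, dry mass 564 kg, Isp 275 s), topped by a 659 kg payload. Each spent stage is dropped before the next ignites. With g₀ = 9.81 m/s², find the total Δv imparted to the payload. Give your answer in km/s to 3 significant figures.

Δv ≈ 8.15 km/s

Ignition mass of stage 1 = 25,400+2,410 + 4,370+564 + 659 = 33,403 kg.
Stage 1: m₀ = 33,403 kg, m_f = 33,403 − 25,400 = 8,003 kg; Δv = 289×9.81×ln(4.174) = 2835.1×1.4288 ≈ 4051 m/s.
Stage 2: m₀ = 5,593 kg, m_f = 5,593 − 4,370 = 1,223 kg; Δv = 275×9.81×ln(4.573) = 2697.8×1.5202 ≈ 4101 m/s.
Total Δv = 4051 + 4101 = 8152 m/s.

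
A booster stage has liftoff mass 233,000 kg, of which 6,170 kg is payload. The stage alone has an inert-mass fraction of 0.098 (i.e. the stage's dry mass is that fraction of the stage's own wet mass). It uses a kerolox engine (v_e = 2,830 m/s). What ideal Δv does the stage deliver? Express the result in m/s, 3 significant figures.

Stage wet mass = m₀ − payload = 233,000 − 6,170 = 226,830 kg.
Stage dry mass = ε × stage wet mass = 0.098 × 226,830 = 22,229.3 kg.
Burnout mass m_f = stage dry + payload = 22,229.3 + 6,170 = 28,399.3 kg.
From the ideal rocket equation, Δv = v_e · ln(233,000/28,399.3) = 2830.0 × ln(8.204) = 2830.0 × 2.1047 ≈ 5956 m/s.

Δv ≈ 5960 m/s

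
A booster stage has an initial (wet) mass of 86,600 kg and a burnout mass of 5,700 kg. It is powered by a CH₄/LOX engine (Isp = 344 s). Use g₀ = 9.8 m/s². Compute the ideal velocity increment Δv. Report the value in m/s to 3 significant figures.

v_e = Isp · g₀ = 344 × 9.8 = 3371.2 m/s.
Δv = v_e · ln(m₀/m_f) = 3371.2 × ln(15.19) = 3371.2 × 2.7208 ≈ 9172.5 m/s.

Δv ≈ 9170 m/s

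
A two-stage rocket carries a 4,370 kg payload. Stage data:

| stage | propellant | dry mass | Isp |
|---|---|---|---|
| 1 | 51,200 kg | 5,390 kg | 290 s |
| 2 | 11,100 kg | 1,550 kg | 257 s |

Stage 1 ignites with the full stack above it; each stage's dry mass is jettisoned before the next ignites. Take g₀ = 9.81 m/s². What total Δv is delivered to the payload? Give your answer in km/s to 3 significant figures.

Ignition mass of stage 1 = 51,200+5,390 + 11,100+1,550 + 4,370 = 73,610 kg.
Stage 1: m₀ = 73,610 kg, m_f = 73,610 − 51,200 = 22,410 kg; Δv = 290×9.81×ln(3.285) = 2844.9×1.1893 ≈ 3383 m/s.
Stage 2: m₀ = 17,020 kg, m_f = 17,020 − 11,100 = 5,920 kg; Δv = 257×9.81×ln(2.875) = 2521.2×1.0561 ≈ 2662 m/s.
Total Δv = 3383 + 2662 = 6045 m/s.

Δv ≈ 6.05 km/s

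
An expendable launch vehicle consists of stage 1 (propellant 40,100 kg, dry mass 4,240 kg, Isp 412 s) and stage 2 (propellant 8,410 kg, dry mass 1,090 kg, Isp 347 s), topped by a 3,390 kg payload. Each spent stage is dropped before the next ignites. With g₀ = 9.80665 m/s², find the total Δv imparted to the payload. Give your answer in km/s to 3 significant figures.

Δv ≈ 8.47 km/s

Ignition mass of stage 1 = 40,100+4,240 + 8,410+1,090 + 3,390 = 57,230 kg.
Stage 1: m₀ = 57,230 kg, m_f = 57,230 − 40,100 = 17,130 kg; Δv = 412×9.80665×ln(3.341) = 4040.3×1.2062 ≈ 4874 m/s.
Stage 2: m₀ = 12,890 kg, m_f = 12,890 − 8,410 = 4,480 kg; Δv = 347×9.80665×ln(2.877) = 3402.9×1.0568 ≈ 3596 m/s.
Total Δv = 4874 + 3596 = 8470 m/s.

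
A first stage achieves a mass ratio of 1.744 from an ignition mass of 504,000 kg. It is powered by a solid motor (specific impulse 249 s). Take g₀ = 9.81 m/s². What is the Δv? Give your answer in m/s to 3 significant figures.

v_e = Isp · g₀ = 249 × 9.81 = 2442.7 m/s.
Δv = v_e · ln(1.744) = 2442.7 × 0.5562 ≈ 1358.6 m/s.

Δv ≈ 1360 m/s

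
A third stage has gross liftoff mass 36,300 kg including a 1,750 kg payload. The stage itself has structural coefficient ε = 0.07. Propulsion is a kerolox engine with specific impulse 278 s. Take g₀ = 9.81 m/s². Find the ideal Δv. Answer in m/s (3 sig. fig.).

Stage wet mass = m₀ − payload = 36,300 − 1,750 = 34,550 kg.
Stage dry mass = ε × stage wet mass = 0.07 × 34,550 = 2,418.5 kg.
Burnout mass m_f = stage dry + payload = 2,418.5 + 1,750 = 4,168.5 kg.
v_e = Isp · g₀ = 278 × 9.81 = 2727.2 m/s.
From the ideal rocket equation, Δv = v_e · ln(36,300/4,168.5) = 2727.2 × ln(8.708) = 2727.2 × 2.1643 ≈ 5902 m/s.

Δv ≈ 5900 m/s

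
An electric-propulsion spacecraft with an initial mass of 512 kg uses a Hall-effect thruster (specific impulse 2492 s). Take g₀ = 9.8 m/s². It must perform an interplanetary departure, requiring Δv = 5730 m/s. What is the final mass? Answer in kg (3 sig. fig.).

final mass ≈ 405 kg

v_e = Isp · g₀ = 2492 × 9.8 = 24421.6 m/s.
From the ideal rocket equation, m₀/m_f = exp(Δv / v_e) = exp(5730 / 24421.6) = exp(0.2346) = 1.2644.
m_f = m₀ / 1.2644 = 512 / 1.2644 = 404.935 kg.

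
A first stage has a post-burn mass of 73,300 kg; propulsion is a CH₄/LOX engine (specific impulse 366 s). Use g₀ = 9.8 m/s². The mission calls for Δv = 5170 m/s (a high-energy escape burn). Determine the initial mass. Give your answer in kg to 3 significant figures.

v_e = Isp · g₀ = 366 × 9.8 = 3586.8 m/s.
m₀/m_f = exp(Δv / v_e) = exp(5170 / 3586.8) = exp(1.4414) = 4.2266.
m₀ = m_f × 4.2266 = 73,300 × 4.2266 = 309,810 kg.

initial mass ≈ 310000 kg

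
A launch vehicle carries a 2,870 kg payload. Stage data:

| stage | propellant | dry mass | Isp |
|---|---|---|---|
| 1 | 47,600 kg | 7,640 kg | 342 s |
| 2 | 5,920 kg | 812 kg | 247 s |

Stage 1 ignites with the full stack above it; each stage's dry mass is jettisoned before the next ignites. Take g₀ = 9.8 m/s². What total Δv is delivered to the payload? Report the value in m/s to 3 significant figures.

Δv ≈ 6760 m/s

Ignition mass of stage 1 = 47,600+7,640 + 5,920+812 + 2,870 = 64,842 kg.
Stage 1: m₀ = 64,842 kg, m_f = 64,842 − 47,600 = 17,242 kg; Δv = 342×9.8×ln(3.761) = 3351.6×1.3246 ≈ 4440 m/s.
Stage 2: m₀ = 9,602 kg, m_f = 9,602 − 5,920 = 3,682 kg; Δv = 247×9.8×ln(2.608) = 2420.6×0.9585 ≈ 2320 m/s.
Total Δv = 4440 + 2320 = 6760 m/s.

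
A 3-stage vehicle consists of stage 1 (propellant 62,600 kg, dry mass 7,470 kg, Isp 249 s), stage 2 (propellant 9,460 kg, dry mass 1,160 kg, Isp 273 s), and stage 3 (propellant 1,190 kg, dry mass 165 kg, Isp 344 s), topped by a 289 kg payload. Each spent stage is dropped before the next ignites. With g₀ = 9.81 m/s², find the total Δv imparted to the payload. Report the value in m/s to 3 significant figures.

Δv ≈ 11800 m/s

Ignition mass of stage 1 = 62,600+7,470 + 9,460+1,160 + 1,190+165 + 289 = 82,334 kg.
Stage 1: m₀ = 82,334 kg, m_f = 82,334 − 62,600 = 19,734 kg; Δv = 249×9.81×ln(4.172) = 2442.7×1.4284 ≈ 3489 m/s.
Stage 2: m₀ = 12,264 kg, m_f = 12,264 − 9,460 = 2,804 kg; Δv = 273×9.81×ln(4.374) = 2678.1×1.4756 ≈ 3952 m/s.
Stage 3: m₀ = 1,644 kg, m_f = 1,644 − 1,190 = 454 kg; Δv = 344×9.81×ln(3.621) = 3374.6×1.2868 ≈ 4342 m/s.
Total Δv = 3489 + 3952 + 4342 = 11783 m/s.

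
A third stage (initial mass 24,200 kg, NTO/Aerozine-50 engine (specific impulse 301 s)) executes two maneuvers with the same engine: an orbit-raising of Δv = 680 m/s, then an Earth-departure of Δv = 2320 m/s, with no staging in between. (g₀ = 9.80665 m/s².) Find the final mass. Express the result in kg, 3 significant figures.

v_e = Isp · g₀ = 301 × 9.80665 = 2951.8 m/s.
After the first burn: m = 24200 × exp(−680/2951.8) = 24200 × 0.79424 = 19,220.6 kg.
After the second burn: m = 19,220.6 × exp(−2320/2951.8) = 19,220.6 × 0.45568 = 8,758.44 kg.

final mass ≈ 8760 kg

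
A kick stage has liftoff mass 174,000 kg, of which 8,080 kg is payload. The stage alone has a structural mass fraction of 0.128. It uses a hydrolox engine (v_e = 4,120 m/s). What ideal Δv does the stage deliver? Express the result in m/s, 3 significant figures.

Δv ≈ 7340 m/s

Stage wet mass = m₀ − payload = 174,000 − 8,080 = 165,920 kg.
Stage dry mass = ε × stage wet mass = 0.128 × 165,920 = 21,237.8 kg.
Burnout mass m_f = stage dry + payload = 21,237.8 + 8,080 = 29,317.8 kg.
Δv = v_e · ln(174,000/29,317.8) = 4120.0 × ln(5.935) = 4120.0 × 1.7809 ≈ 7337 m/s.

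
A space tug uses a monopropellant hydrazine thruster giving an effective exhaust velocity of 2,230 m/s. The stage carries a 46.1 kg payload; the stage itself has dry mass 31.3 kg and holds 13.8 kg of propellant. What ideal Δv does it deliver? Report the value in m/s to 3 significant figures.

m₀ = payload + dry + propellant = 46.1 + 31.3 + 13.8 = 91.2 kg.
m_f = payload + dry = 46.1 + 31.3 = 77.4 kg.
By the Tsiolkovsky rocket equation, Δv = v_e · ln(m₀/m_f) = 2230.0 × ln(1.178) = 2230.0 × 0.1641 ≈ 365.9 m/s.

Δv ≈ 366 m/s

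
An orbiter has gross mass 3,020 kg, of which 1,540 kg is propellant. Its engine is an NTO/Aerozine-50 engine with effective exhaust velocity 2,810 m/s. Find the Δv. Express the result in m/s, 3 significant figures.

Δv ≈ 2000 m/s

m_f = m₀ − m_prop = 3,020 − 1,540 = 1,480 kg.
Rocket equation: Δv = v_e · ln(m₀/m_f) = 2810.0 × ln(2.041) = 2810.0 × 0.7132 ≈ 2004.1 m/s.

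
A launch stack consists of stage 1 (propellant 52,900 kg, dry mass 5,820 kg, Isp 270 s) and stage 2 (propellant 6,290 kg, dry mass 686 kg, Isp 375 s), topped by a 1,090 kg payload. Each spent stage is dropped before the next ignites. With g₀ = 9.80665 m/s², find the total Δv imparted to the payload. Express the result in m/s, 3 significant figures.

Ignition mass of stage 1 = 52,900+5,820 + 6,290+686 + 1,090 = 66,786 kg.
Stage 1: m₀ = 66,786 kg, m_f = 66,786 − 52,900 = 13,886 kg; Δv = 270×9.80665×ln(4.81) = 2647.8×1.5706 ≈ 4159 m/s.
Stage 2: m₀ = 8,066 kg, m_f = 8,066 − 6,290 = 1,776 kg; Δv = 375×9.80665×ln(4.542) = 3677.5×1.5133 ≈ 5565 m/s.
Total Δv = 4159 + 5565 = 9724 m/s.

Δv ≈ 9720 m/s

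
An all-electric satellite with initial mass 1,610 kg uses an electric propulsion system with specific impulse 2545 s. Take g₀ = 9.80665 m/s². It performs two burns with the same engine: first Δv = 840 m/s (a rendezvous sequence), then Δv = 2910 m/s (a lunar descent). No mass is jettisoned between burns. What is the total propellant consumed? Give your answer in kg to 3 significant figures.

v_e = Isp · g₀ = 2545 × 9.80665 = 24957.9 m/s.
After the first burn: m = 1610 × exp(−840/24957.9) = 1610 × 0.96690 = 1,556.71 kg.
After the second burn: m = 1,556.71 × exp(−2910/24957.9) = 1,556.71 × 0.88994 = 1,385.38 kg.
Total propellant = m₀ − m_final = 1610 − 1,385.38 = 224.62 kg.

total propellant consumed ≈ 225 kg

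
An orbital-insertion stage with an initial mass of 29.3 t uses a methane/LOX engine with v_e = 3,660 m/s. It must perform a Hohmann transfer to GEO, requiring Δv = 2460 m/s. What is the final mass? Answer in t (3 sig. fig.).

m₀/m_f = exp(Δv / v_e) = exp(2460 / 3660.0) = exp(0.6721) = 1.9584.
m_f = m₀ / 1.9584 = 29.3 / 1.9584 = 14.9612 t.

final mass ≈ 15.0 t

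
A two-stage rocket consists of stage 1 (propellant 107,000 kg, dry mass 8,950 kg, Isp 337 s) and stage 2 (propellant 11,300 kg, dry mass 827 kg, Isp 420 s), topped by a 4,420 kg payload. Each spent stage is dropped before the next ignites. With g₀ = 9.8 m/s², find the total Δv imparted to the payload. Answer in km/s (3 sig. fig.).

Δv ≈ 10.2 km/s

Ignition mass of stage 1 = 107,000+8,950 + 11,300+827 + 4,420 = 132,497 kg.
Stage 1: m₀ = 132,497 kg, m_f = 132,497 − 107,000 = 25,497 kg; Δv = 337×9.8×ln(5.197) = 3302.6×1.6480 ≈ 5443 m/s.
Stage 2: m₀ = 16,547 kg, m_f = 16,547 − 11,300 = 5,247 kg; Δv = 420×9.8×ln(3.154) = 4116.0×1.1485 ≈ 4727 m/s.
Total Δv = 5443 + 4727 = 10170 m/s.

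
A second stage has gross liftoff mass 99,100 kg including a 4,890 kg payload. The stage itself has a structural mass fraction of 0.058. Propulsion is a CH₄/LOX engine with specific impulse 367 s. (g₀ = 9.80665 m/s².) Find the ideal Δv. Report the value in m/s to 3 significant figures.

Δv ≈ 8130 m/s

Stage wet mass = m₀ − payload = 99,100 − 4,890 = 94,210 kg.
Stage dry mass = ε × stage wet mass = 0.058 × 94,210 = 5,464.18 kg.
Burnout mass m_f = stage dry + payload = 5,464.18 + 4,890 = 10,354.18 kg.
v_e = Isp · g₀ = 367 × 9.80665 = 3599.0 m/s.
Δv = v_e · ln(99,100/10,354.18) = 3599.0 × ln(9.571) = 3599.0 × 2.2587 ≈ 8129 m/s.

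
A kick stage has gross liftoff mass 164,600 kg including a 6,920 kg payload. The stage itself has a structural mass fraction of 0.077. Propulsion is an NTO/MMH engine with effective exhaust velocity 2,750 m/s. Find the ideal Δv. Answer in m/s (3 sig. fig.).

Stage wet mass = m₀ − payload = 164,600 − 6,920 = 157,680 kg.
Stage dry mass = ε × stage wet mass = 0.077 × 157,680 = 12,141.4 kg.
Burnout mass m_f = stage dry + payload = 12,141.4 + 6,920 = 19,061.4 kg.
From the ideal rocket equation, Δv = v_e · ln(164,600/19,061.4) = 2750.0 × ln(8.635) = 2750.0 × 2.1559 ≈ 5929 m/s.

Δv ≈ 5930 m/s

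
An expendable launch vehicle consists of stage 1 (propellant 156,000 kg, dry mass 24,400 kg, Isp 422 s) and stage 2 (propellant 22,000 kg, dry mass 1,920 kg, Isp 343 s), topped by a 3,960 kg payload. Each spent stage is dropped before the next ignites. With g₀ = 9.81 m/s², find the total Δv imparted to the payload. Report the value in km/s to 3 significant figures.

Ignition mass of stage 1 = 156,000+24,400 + 22,000+1,920 + 3,960 = 208,280 kg.
Stage 1: m₀ = 208,280 kg, m_f = 208,280 − 156,000 = 52,280 kg; Δv = 422×9.81×ln(3.984) = 4139.8×1.3823 ≈ 5722 m/s.
Stage 2: m₀ = 27,880 kg, m_f = 27,880 − 22,000 = 5,880 kg; Δv = 343×9.81×ln(4.741) = 3364.8×1.5564 ≈ 5237 m/s.
Total Δv = 5722 + 5237 = 10959 m/s.

Δv ≈ 11.0 km/s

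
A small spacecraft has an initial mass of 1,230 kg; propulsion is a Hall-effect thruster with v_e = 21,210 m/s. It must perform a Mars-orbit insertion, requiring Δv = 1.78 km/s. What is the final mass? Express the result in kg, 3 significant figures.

final mass ≈ 1130 kg

By the Tsiolkovsky rocket equation, m₀/m_f = exp(Δv / v_e) = exp(1780 / 21210.0) = exp(0.0839) = 1.0875.
m_f = m₀ / 1.0875 = 1,230 / 1.0875 = 1,131.03 kg.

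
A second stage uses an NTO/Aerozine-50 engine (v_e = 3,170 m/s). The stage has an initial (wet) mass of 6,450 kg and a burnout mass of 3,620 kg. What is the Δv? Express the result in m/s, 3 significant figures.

Rocket equation: Δv = v_e · ln(m₀/m_f) = 3170.0 × ln(1.782) = 3170.0 × 0.5776 ≈ 1831.0 m/s.

Δv ≈ 1830 m/s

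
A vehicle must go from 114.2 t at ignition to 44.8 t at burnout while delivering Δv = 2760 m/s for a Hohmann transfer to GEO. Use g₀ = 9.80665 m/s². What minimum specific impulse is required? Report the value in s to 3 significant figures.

ln(m₀/m_f) = ln(114200/44800) = ln(2.549) = 0.9357.
From the ideal rocket equation, v_e = Δv / ln(m₀/m_f) = 2760 / 0.9357 = 2949.5 m/s.
Isp = v_e / g₀ = 2949.5 / 9.80665 = 300.8 s.

Isp ≈ 301 s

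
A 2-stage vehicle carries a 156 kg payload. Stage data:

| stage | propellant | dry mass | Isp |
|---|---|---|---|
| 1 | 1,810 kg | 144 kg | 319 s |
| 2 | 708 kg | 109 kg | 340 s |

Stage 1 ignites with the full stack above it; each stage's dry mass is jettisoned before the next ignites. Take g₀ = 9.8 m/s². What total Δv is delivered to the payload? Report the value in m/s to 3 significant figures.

Δv ≈ 7350 m/s

Ignition mass of stage 1 = 1,810+144 + 708+109 + 156 = 2,927 kg.
Stage 1: m₀ = 2,927 kg, m_f = 2,927 − 1,810 = 1,117 kg; Δv = 319×9.8×ln(2.62) = 3126.2×0.9633 ≈ 3012 m/s.
Stage 2: m₀ = 973 kg, m_f = 973 − 708 = 265 kg; Δv = 340×9.8×ln(3.672) = 3332.0×1.3007 ≈ 4334 m/s.
Total Δv = 3012 + 4334 = 7346 m/s.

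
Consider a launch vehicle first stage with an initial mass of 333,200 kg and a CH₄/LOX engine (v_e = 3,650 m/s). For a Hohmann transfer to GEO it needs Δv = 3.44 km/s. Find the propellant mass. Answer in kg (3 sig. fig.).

m₀/m_f = exp(Δv / v_e) = exp(3440 / 3650.0) = exp(0.9425) = 2.5663.
m_f = 333,200 / 2.5663 = 129,837 kg, so propellant = m₀ − m_f = 333,200 − 129,837 = 203,363 kg.

propellant mass ≈ 203000 kg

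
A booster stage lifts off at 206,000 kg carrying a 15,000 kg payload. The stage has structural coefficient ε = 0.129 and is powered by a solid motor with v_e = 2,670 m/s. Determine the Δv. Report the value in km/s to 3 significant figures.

Δv ≈ 4.40 km/s

Stage wet mass = m₀ − payload = 206,000 − 15,000 = 191,000 kg.
Stage dry mass = ε × stage wet mass = 0.129 × 191,000 = 24,639 kg.
Burnout mass m_f = stage dry + payload = 24,639 + 15,000 = 39,639 kg.
From the ideal rocket equation, Δv = v_e · ln(206,000/39,639) = 2670.0 × ln(5.197) = 2670.0 × 1.6481 ≈ 4400 m/s.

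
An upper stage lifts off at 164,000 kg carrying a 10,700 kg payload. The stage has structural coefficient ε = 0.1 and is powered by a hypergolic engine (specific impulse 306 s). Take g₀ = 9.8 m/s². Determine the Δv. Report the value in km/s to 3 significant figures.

Stage wet mass = m₀ − payload = 164,000 − 10,700 = 153,300 kg.
Stage dry mass = ε × stage wet mass = 0.1 × 153,300 = 15,330 kg.
Burnout mass m_f = stage dry + payload = 15,330 + 10,700 = 26,030 kg.
v_e = Isp · g₀ = 306 × 9.8 = 2998.8 m/s.
Δv = v_e · ln(164,000/26,030) = 2998.8 × ln(6.3) = 2998.8 × 1.8406 ≈ 5520 m/s.

Δv ≈ 5.52 km/s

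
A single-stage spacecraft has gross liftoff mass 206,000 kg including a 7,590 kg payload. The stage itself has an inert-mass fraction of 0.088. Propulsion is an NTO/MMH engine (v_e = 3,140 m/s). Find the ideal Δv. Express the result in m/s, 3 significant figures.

Δv ≈ 6620 m/s

Stage wet mass = m₀ − payload = 206,000 − 7,590 = 198,410 kg.
Stage dry mass = ε × stage wet mass = 0.088 × 198,410 = 17,460.1 kg.
Burnout mass m_f = stage dry + payload = 17,460.1 + 7,590 = 25,050.1 kg.
Rocket equation: Δv = v_e · ln(206,000/25,050.1) = 3140.0 × ln(8.224) = 3140.0 × 2.1070 ≈ 6616 m/s.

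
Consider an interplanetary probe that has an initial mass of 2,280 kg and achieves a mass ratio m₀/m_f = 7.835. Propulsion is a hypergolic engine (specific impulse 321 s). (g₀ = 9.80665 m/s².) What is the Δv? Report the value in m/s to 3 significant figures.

Δv ≈ 6480 m/s

v_e = Isp · g₀ = 321 × 9.80665 = 3147.9 m/s.
By the Tsiolkovsky rocket equation, Δv = v_e · ln(7.835) = 3147.9 × 2.0586 ≈ 6480.3 m/s.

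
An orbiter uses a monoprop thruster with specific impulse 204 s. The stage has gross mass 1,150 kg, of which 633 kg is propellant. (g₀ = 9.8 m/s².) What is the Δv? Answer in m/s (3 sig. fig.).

v_e = Isp · g₀ = 204 × 9.8 = 1999.2 m/s.
m_f = m₀ − m_prop = 1,150 − 633 = 517 kg.
Rocket equation: Δv = v_e · ln(m₀/m_f) = 1999.2 × ln(2.224) = 1999.2 × 0.7995 ≈ 1598.3 m/s.

Δv ≈ 1600 m/s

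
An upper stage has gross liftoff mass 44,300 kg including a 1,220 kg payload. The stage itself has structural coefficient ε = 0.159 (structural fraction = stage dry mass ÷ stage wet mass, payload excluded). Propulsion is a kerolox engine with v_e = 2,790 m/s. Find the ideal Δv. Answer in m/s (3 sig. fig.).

Δv ≈ 4750 m/s

Stage wet mass = m₀ − payload = 44,300 − 1,220 = 43,080 kg.
Stage dry mass = ε × stage wet mass = 0.159 × 43,080 = 6,849.72 kg.
Burnout mass m_f = stage dry + payload = 6,849.72 + 1,220 = 8,069.72 kg.
By the Tsiolkovsky rocket equation, Δv = v_e · ln(44,300/8,069.72) = 2790.0 × ln(5.49) = 2790.0 × 1.7029 ≈ 4751 m/s.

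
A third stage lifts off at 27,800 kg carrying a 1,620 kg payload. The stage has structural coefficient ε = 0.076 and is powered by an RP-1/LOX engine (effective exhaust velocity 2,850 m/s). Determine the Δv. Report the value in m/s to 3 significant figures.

Δv ≈ 5820 m/s

Stage wet mass = m₀ − payload = 27,800 − 1,620 = 26,180 kg.
Stage dry mass = ε × stage wet mass = 0.076 × 26,180 = 1,989.68 kg.
Burnout mass m_f = stage dry + payload = 1,989.68 + 1,620 = 3,609.68 kg.
Rocket equation: Δv = v_e · ln(27,800/3,609.68) = 2850.0 × ln(7.702) = 2850.0 × 2.0414 ≈ 5818 m/s.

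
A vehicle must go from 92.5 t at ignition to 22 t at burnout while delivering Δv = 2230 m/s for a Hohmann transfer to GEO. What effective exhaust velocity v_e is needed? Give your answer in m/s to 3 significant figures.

v_e ≈ 1550 m/s

ln(m₀/m_f) = ln(92500/22000) = ln(4.205) = 1.4362.
Using Δv = v_e ln(m₀/m_f): v_e = Δv / ln(m₀/m_f) = 2230 / 1.4362 = 1552.7 m/s.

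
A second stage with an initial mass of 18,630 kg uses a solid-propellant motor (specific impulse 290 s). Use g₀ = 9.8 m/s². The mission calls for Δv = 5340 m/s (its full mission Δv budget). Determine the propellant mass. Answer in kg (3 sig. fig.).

propellant mass ≈ 15800 kg

v_e = Isp · g₀ = 290 × 9.8 = 2842.0 m/s.
m₀/m_f = exp(Δv / v_e) = exp(5340 / 2842.0) = exp(1.8790) = 6.5467.
m_f = 18,630 / 6.5467 = 2,845.71 kg, so propellant = m₀ − m_f = 18,630 − 2,845.71 = 15,784.29 kg.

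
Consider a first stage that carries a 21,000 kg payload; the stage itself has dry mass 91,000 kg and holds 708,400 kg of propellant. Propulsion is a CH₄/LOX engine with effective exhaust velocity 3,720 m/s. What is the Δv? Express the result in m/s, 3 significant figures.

m₀ = payload + dry + propellant = 21,000 + 91,000 + 708,400 = 820,400 kg.
m_f = payload + dry = 21,000 + 91,000 = 112,000 kg.
Δv = v_e · ln(m₀/m_f) = 3720.0 × ln(7.325) = 3720.0 × 1.9913 ≈ 7407.6 m/s.

Δv ≈ 7410 m/s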